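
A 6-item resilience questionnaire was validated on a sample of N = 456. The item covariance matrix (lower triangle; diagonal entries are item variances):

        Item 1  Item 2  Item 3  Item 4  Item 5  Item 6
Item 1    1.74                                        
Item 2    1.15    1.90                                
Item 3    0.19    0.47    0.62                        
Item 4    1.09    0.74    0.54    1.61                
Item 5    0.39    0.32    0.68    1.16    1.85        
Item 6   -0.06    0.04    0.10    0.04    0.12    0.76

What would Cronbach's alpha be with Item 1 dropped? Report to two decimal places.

Remaining items: Item 2, Item 3, Item 4, Item 5, Item 6 (k = 5).
Σσ²ᵢ = 1.90 + 0.62 + 1.61 + 1.85 + 0.76 = 6.74
σ²_total = 6.74 + 2 × 4.21 = 15.16
α (item deleted) = (5/4)·(1 − 6.74/15.16) = 0.69

α = 0.69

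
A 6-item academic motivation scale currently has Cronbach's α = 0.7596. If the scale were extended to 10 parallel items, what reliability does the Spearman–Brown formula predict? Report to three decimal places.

predicted reliability = 0.840

Length factor m = 10/6 = 1.6667
α' = m·α / (1 + (m−1)·α)
   = 10/6 × 0.7596 / (1 + (10/6 − 1) × 0.7596)
   = 1.2660 / 1.5064 = 0.840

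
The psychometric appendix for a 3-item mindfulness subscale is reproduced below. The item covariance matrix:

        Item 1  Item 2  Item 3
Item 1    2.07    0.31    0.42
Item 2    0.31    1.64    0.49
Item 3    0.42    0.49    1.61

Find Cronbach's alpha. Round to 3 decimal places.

sum of item variances = 2.07 + 1.64 + 1.61 = 5.32
Σ_{i<j} σ_ij = 1.22
total variance = 5.32 + 2 × 1.22 = 7.76
α = (k/(k−1))·(1 − sum of item variances/total variance) = (3/2)·(1 − 5.32/7.76) = 0.472

Cronbach's alpha = 0.472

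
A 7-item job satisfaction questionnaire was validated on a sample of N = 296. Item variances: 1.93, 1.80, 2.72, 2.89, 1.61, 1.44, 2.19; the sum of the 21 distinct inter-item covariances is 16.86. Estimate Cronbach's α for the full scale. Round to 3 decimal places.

Σσᵢ² = 1.93 + 1.80 + 2.72 + 2.89 + 1.61 + 1.44 + 2.19 = 14.58
Sum of distinct covariances = 16.86
σ²_total = Σσᵢ² + 2·Σcov = 14.58 + 2 × 16.86 = 48.30
α = (7/6)·(1 − 14.58/48.30) = 0.814

Cronbach's α = 0.814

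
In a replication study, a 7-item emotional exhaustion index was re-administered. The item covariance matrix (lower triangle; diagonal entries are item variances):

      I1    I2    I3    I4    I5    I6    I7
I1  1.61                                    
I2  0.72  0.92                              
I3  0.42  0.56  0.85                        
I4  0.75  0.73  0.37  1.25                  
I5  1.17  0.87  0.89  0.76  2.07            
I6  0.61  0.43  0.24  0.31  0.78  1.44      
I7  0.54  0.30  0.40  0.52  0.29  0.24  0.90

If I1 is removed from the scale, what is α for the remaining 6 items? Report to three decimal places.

Remaining items: I2, I3, I4, I5, I6, I7 (k = 6).
Σσ²ᵢ = 0.92 + 0.85 + 1.25 + 2.07 + 1.44 + 0.90 = 7.43
Var(T) = 7.43 + 2 × 7.69 = 22.81
α (item deleted) = (6/5)·(1 − 7.43/22.81) = 0.809

α = 0.809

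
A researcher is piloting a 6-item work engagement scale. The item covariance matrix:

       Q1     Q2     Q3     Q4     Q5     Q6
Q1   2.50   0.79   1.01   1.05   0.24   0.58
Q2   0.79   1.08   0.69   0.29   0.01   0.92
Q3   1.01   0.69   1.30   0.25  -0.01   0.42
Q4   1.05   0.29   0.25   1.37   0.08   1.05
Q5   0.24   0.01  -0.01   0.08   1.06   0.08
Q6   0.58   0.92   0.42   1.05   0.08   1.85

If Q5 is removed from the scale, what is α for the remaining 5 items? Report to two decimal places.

α = 0.79

Remaining items: Q1, Q2, Q3, Q4, Q6 (k = 5).
Σσᵢ² = 2.50 + 1.08 + 1.30 + 1.37 + 1.85 = 8.10
Var(T) = 8.10 + 2 × 7.05 = 22.20
α (item deleted) = (5/4)·(1 − 8.10/22.20) = 0.79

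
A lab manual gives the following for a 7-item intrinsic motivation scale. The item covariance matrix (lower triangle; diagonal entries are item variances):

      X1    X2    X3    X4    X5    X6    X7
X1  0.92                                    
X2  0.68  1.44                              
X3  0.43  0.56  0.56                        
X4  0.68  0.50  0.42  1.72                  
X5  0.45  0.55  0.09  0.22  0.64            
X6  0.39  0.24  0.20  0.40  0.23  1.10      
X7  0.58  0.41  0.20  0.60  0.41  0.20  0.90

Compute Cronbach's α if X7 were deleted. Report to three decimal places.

Remaining items: X1, X2, X3, X4, X5, X6 (k = 6).
Σσᵢ² = 0.92 + 1.44 + 0.56 + 1.72 + 0.64 + 1.10 = 6.38
σ²_total = 6.38 + 2 × 6.04 = 18.46
α (item deleted) = (6/5)·(1 − 6.38/18.46) = 0.785

α = 0.785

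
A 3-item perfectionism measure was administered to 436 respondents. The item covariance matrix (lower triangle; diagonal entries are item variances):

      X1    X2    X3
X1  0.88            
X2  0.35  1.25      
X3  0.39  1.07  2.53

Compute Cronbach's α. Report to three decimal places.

α = 0.656

sum of item variances = 0.88 + 1.25 + 2.53 = 4.66
Sum of the distinct covariances = 1.81
σ²_T = 4.66 + 2 × 1.81 = 8.28
α = (k/(k−1))·(1 − sum of item variances/σ²_T) = (3/2)·(1 − 4.66/8.28) = 0.656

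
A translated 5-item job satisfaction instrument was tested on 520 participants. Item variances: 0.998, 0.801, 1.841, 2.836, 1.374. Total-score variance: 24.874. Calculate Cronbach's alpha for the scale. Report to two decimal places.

sum of item variances = 0.998 + 0.801 + 1.841 + 2.836 + 1.374 = 7.850
α = (k/(k−1))·(1 − sum of item variances/total variance) = (5/4)·(1 − 7.850/24.874) = 0.86

Cronbach's alpha = 0.86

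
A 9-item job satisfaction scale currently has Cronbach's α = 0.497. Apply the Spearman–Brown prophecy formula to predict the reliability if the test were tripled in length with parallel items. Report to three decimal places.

predicted reliability = 0.748

Length factor m = 3
α' = m·α / (1 + (m−1)·α)
   = 3 × 0.497 / (1 + (3 − 1) × 0.497)
   = 1.4910 / 1.9940 = 0.748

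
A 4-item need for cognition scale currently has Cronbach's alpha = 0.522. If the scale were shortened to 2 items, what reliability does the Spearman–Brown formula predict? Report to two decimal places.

predicted reliability = 0.35

Length factor m = 2/4 = 0.5000
α' = m·α / (1 − (1−m)·α)
   = 2/4 × 0.522 / (1 − (1 − 2/4) × 0.522)
   = 0.2610 / 0.7390 = 0.35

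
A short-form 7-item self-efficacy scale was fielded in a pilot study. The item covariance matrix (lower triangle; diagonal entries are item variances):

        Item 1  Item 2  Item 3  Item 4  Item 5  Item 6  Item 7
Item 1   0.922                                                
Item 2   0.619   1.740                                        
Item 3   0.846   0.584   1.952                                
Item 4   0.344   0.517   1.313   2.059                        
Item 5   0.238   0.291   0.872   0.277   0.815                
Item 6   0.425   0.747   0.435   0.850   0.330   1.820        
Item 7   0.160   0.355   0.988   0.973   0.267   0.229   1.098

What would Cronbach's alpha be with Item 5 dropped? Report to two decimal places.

Cronbach's alpha = 0.79

Remaining items: Item 1, Item 2, Item 3, Item 4, Item 6, Item 7 (k = 6).
Σσ²ᵢ = 0.922 + 1.740 + 1.952 + 2.059 + 1.820 + 1.098 = 9.591
σ²_T = 9.591 + 2 × 9.385 = 28.361
α (item deleted) = (6/5)·(1 − 9.591/28.361) = 0.79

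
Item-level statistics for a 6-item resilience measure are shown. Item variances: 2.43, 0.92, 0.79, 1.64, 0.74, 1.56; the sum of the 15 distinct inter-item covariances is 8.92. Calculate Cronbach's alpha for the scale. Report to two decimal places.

sum of item variances = 2.43 + 0.92 + 0.79 + 1.64 + 0.74 + 1.56 = 8.08
Sum of distinct covariances = 8.92
Var(T) = sum of item variances + 2·Σcov = 8.08 + 2 × 8.92 = 25.92
α = (6/5)·(1 − 8.08/25.92) = 0.83

α = 0.83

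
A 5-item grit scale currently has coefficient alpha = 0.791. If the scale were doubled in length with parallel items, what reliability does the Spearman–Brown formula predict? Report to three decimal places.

predicted reliability = 0.883

Length factor m = 2
α' = m·α / (1 + (m−1)·α)
   = 2 × 0.791 / (1 + (2 − 1) × 0.791)
   = 1.5820 / 1.7910 = 0.883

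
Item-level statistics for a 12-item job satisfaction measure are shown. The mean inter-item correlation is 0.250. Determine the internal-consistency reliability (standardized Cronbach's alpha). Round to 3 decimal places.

standardized Cronbach's alpha = 0.800

Standardized α = k·r̄ / (1 + (k−1)·r̄) = 12 × 0.250 / (1 + 11 × 0.250)
  = 3.0000 / 3.7500 = 0.800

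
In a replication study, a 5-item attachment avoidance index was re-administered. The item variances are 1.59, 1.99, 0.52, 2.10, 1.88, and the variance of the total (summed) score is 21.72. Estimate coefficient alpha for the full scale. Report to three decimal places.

α = 0.785

sum of item variances = 1.59 + 1.99 + 0.52 + 2.10 + 1.88 = 8.08
α = (k/(k−1))·(1 − sum of item variances/total variance) = (5/4)·(1 − 8.08/21.72) = 0.785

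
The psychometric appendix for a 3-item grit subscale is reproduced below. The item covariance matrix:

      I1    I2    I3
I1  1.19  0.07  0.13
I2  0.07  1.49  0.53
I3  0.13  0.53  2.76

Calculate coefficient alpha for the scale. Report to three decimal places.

α = 0.317

Σσᵢ² = 1.19 + 1.49 + 2.76 = 5.44
Sum of off-diagonal covariances = 0.73
σ²_T = 5.44 + 2 × 0.73 = 6.90
α = (k/(k−1))·(1 − Σσᵢ²/σ²_T) = (3/2)·(1 − 5.44/6.90) = 0.317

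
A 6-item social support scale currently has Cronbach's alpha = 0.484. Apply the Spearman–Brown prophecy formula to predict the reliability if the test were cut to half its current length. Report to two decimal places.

predicted reliability = 0.32

Length factor m = 1/2
α' = m·α / (1 − (1−m)·α)
   = 1/2 × 0.484 / (1 − (1 − 1/2) × 0.484)
   = 0.2420 / 0.7580 = 0.32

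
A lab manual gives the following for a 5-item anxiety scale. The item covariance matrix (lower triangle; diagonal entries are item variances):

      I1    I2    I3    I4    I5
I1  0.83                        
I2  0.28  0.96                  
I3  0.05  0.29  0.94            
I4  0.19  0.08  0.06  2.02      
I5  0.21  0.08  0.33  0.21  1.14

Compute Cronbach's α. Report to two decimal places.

Cronbach's α = 0.47

Σσᵢ² = 0.83 + 0.96 + 0.94 + 2.02 + 1.14 = 5.89
Sum of the distinct covariances = 1.78
total variance = 5.89 + 2 × 1.78 = 9.45
α = (k/(k−1))·(1 − Σσᵢ²/total variance) = (5/4)·(1 − 5.89/9.45) = 0.47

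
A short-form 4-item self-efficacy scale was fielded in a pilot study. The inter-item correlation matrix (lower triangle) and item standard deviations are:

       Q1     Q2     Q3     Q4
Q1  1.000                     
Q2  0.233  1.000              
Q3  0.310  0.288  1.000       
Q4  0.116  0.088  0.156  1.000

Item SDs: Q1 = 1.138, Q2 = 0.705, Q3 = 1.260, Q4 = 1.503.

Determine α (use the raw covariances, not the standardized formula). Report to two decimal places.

α = 0.46

Σσ²ᵢ = 1.138² + 0.705² + 1.260² + 1.503² = 5.6387
Covariances σ_ij = r_ij · s_i · s_j:
  σ(Q1,Q2) = 0.233 × 1.138 × 0.705 = 0.1869
  σ(Q1,Q3) = 0.310 × 1.138 × 1.260 = 0.4445
  σ(Q1,Q4) = 0.116 × 1.138 × 1.503 = 0.1984
  σ(Q2,Q3) = 0.288 × 0.705 × 1.260 = 0.2558
  σ(Q2,Q4) = 0.088 × 0.705 × 1.503 = 0.0932
  σ(Q3,Q4) = 0.156 × 1.260 × 1.503 = 0.2954
σ²_T = Σσ²ᵢ + 2·Σσ_ij = 5.6387 + 2 × 1.4742 = 8.5871
α = (4/3)·(1 − 5.6387/8.5871) = 0.46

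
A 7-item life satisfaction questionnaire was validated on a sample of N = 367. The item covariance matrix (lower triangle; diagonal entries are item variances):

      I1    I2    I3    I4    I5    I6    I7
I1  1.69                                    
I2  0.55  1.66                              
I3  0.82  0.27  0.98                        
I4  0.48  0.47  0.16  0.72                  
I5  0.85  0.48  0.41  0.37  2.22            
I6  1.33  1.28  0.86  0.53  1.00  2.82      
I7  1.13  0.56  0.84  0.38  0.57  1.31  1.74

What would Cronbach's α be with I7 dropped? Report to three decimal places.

α = 0.794

Remaining items: I1, I2, I3, I4, I5, I6 (k = 6).
Σσ²ᵢ = 1.69 + 1.66 + 0.98 + 0.72 + 2.22 + 2.82 = 10.09
σ²_T = 10.09 + 2 × 9.86 = 29.81
α (item deleted) = (6/5)·(1 − 10.09/29.81) = 0.794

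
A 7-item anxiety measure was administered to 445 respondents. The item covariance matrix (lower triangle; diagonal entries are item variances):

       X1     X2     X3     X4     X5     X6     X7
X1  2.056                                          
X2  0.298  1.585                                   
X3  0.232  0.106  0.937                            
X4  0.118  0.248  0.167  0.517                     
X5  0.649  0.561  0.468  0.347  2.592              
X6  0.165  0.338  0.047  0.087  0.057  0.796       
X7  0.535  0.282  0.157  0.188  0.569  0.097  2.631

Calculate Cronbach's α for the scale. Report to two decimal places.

Σσ²ᵢ = 2.056 + 1.585 + 0.937 + 0.517 + 2.592 + 0.796 + 2.631 = 11.114
Σ_{i<j} σ_ij = 5.716
σ²_total = 11.114 + 2 × 5.716 = 22.546
α = (k/(k−1))·(1 − Σσ²ᵢ/σ²_total) = (7/6)·(1 − 11.114/22.546) = 0.59

Cronbach's α = 0.59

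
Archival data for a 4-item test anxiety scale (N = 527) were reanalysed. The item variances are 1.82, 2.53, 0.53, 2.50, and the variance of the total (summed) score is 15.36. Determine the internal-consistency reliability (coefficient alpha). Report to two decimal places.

Σσᵢ² = 1.82 + 2.53 + 0.53 + 2.50 = 7.38
α = (k/(k−1))·(1 − Σσᵢ²/σ²_total) = (4/3)·(1 − 7.38/15.36) = 0.69

α = 0.69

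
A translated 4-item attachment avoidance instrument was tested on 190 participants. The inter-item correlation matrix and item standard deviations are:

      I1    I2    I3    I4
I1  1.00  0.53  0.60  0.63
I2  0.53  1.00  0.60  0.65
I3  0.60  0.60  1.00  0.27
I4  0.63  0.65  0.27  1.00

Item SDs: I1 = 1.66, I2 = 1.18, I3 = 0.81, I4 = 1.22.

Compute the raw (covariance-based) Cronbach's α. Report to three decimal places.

Cronbach's α = 0.812

Σσ²ᵢ = 1.66² + 1.18² + 0.81² + 1.22² = 6.2925
Covariances σ_ij = r_ij · s_i · s_j:
  σ(I1,I2) = 0.53 × 1.66 × 1.18 = 1.0382
  σ(I1,I3) = 0.60 × 1.66 × 0.81 = 0.8068
  σ(I1,I4) = 0.63 × 1.66 × 1.22 = 1.2759
  σ(I2,I3) = 0.60 × 1.18 × 0.81 = 0.5735
  σ(I2,I4) = 0.65 × 1.18 × 1.22 = 0.9357
  σ(I3,I4) = 0.27 × 0.81 × 1.22 = 0.2668
σ²_T = Σσ²ᵢ + 2·Σσ_ij = 6.2925 + 2 × 4.8969 = 16.0863
α = (4/3)·(1 − 6.2925/16.0863) = 0.812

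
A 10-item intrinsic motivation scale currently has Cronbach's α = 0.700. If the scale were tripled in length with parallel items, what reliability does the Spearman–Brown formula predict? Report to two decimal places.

Length factor m = 3
α' = m·α / (1 + (m−1)·α)
   = 3 × 0.700 / (1 + (3 − 1) × 0.700)
   = 2.1000 / 2.4000 = 0.87

predicted reliability = 0.87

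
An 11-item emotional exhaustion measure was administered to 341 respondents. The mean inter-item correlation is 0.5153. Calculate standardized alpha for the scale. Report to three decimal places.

Standardized α = k·r̄ / (1 + (k−1)·r̄) = 11 × 0.5153 / (1 + 10 × 0.5153)
  = 5.6683 / 6.1530 = 0.921

α = 0.921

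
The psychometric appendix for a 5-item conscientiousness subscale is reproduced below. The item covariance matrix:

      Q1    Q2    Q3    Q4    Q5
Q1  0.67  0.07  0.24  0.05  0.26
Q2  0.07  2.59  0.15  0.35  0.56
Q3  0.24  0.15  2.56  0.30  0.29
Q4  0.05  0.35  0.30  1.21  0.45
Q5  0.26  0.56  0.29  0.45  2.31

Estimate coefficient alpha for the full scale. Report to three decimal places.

coefficient alpha = 0.460

ΣVar(i) = 0.67 + 2.59 + 2.56 + 1.21 + 2.31 = 9.34
Σ_{i<j} σ_ij = 2.72
σ²_total = 9.34 + 2 × 2.72 = 14.78
α = (k/(k−1))·(1 − ΣVar(i)/σ²_total) = (5/4)·(1 − 9.34/14.78) = 0.460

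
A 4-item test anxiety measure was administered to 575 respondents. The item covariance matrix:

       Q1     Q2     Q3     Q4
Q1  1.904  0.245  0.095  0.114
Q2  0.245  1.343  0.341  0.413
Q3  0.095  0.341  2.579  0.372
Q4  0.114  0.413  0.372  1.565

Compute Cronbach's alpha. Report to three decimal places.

α = 0.399

ΣVar(i) = 1.904 + 1.343 + 2.579 + 1.565 = 7.391
Sum of the distinct covariances = 1.580
σ²_total = 7.391 + 2 × 1.580 = 10.551
α = (k/(k−1))·(1 − ΣVar(i)/σ²_total) = (4/3)·(1 − 7.391/10.551) = 0.399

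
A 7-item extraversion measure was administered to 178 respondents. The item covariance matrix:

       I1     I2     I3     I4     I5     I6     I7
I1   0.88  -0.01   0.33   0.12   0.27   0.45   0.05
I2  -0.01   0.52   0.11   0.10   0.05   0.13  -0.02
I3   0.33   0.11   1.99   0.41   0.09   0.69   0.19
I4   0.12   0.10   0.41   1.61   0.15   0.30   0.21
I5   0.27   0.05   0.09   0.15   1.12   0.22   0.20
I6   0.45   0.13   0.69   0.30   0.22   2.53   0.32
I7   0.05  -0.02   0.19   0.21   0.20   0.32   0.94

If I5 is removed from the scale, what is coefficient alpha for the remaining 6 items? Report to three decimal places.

α = 0.533

Remaining items: I1, I2, I3, I4, I6, I7 (k = 6).
Σσᵢ² = 0.88 + 0.52 + 1.99 + 1.61 + 2.53 + 0.94 = 8.47
σ²_total = 8.47 + 2 × 3.38 = 15.23
α (item deleted) = (6/5)·(1 − 8.47/15.23) = 0.533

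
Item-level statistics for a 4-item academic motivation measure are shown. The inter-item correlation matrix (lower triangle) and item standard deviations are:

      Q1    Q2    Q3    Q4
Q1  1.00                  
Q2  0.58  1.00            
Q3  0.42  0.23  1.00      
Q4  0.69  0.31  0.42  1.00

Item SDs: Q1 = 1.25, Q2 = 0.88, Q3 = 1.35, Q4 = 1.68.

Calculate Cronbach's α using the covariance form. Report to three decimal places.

Σσ²ᵢ = 1.25² + 0.88² + 1.35² + 1.68² = 6.9818
Covariances σ_ij = r_ij · s_i · s_j:
  σ(Q1,Q2) = 0.58 × 1.25 × 0.88 = 0.6380
  σ(Q1,Q3) = 0.42 × 1.25 × 1.35 = 0.7088
  σ(Q1,Q4) = 0.69 × 1.25 × 1.68 = 1.4490
  σ(Q2,Q3) = 0.23 × 0.88 × 1.35 = 0.2732
  σ(Q2,Q4) = 0.31 × 0.88 × 1.68 = 0.4583
  σ(Q3,Q4) = 0.42 × 1.35 × 1.68 = 0.9526
σ²_T = Σσ²ᵢ + 2·Σσ_ij = 6.9818 + 2 × 4.4799 = 15.9416
α = (4/3)·(1 − 6.9818/15.9416) = 0.749

Cronbach's α = 0.749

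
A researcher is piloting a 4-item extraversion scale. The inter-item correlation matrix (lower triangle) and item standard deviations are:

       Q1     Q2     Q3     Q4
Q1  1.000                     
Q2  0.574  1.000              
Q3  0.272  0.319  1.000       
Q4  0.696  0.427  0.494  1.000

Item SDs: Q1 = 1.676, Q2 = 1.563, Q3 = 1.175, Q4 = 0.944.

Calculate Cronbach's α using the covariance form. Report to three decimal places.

Cronbach's α = 0.755

Σσ²ᵢ = 1.676² + 1.563² + 1.175² + 0.944² = 7.5237
Covariances σ_ij = r_ij · s_i · s_j:
  σ(Q1,Q2) = 0.574 × 1.676 × 1.563 = 1.5036
  σ(Q1,Q3) = 0.272 × 1.676 × 1.175 = 0.5356
  σ(Q1,Q4) = 0.696 × 1.676 × 0.944 = 1.1012
  σ(Q2,Q3) = 0.319 × 1.563 × 1.175 = 0.5859
  σ(Q2,Q4) = 0.427 × 1.563 × 0.944 = 0.6300
  σ(Q3,Q4) = 0.494 × 1.175 × 0.944 = 0.5479
σ²_T = Σσ²ᵢ + 2·Σσ_ij = 7.5237 + 2 × 4.9042 = 17.3321
α = (4/3)·(1 − 7.5237/17.3321) = 0.755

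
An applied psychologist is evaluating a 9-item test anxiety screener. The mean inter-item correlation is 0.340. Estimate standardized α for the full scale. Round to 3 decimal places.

standardized α = 0.823

Standardized α = k·r̄ / (1 + (k−1)·r̄) = 9 × 0.340 / (1 + 8 × 0.340)
  = 3.0600 / 3.7200 = 0.823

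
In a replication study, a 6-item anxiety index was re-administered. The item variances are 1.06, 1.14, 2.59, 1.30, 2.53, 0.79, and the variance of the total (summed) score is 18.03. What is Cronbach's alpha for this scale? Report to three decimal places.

α = 0.574

Σσ²ᵢ = 1.06 + 1.14 + 2.59 + 1.30 + 2.53 + 0.79 = 9.41
α = (k/(k−1))·(1 − Σσ²ᵢ/σ²_total) = (6/5)·(1 − 9.41/18.03) = 0.574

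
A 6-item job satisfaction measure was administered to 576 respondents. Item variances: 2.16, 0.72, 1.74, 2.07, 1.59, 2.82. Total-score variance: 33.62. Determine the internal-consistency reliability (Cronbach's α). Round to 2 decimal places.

Σσᵢ² = 2.16 + 0.72 + 1.74 + 2.07 + 1.59 + 2.82 = 11.10
α = (k/(k−1))·(1 − Σσᵢ²/σ²_total) = (6/5)·(1 − 11.10/33.62) = 0.80

Cronbach's α = 0.80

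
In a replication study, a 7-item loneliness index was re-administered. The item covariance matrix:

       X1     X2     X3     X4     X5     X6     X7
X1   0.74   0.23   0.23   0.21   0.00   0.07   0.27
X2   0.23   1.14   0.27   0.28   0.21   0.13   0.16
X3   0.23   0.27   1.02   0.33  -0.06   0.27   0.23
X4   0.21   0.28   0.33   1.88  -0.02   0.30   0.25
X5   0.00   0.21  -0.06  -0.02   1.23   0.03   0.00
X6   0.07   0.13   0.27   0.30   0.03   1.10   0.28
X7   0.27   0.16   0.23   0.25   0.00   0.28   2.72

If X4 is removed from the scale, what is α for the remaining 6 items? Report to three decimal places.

Remaining items: X1, X2, X3, X5, X6, X7 (k = 6).
sum of item variances = 0.74 + 1.14 + 1.02 + 1.23 + 1.10 + 2.72 = 7.95
Var(T) = 7.95 + 2 × 2.32 = 12.59
α (item deleted) = (6/5)·(1 − 7.95/12.59) = 0.442

α = 0.442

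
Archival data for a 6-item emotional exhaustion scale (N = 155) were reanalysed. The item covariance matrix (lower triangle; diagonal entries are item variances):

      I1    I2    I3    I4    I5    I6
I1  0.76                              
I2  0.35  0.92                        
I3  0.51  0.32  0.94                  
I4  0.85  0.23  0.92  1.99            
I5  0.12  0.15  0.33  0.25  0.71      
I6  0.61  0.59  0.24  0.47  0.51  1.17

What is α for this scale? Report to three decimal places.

α = 0.798

Σσᵢ² = 0.76 + 0.92 + 0.94 + 1.99 + 0.71 + 1.17 = 6.49
Σ_{i<j} σ_ij = 6.45
total variance = 6.49 + 2 × 6.45 = 19.39
α = (k/(k−1))·(1 − Σσᵢ²/total variance) = (6/5)·(1 − 6.49/19.39) = 0.798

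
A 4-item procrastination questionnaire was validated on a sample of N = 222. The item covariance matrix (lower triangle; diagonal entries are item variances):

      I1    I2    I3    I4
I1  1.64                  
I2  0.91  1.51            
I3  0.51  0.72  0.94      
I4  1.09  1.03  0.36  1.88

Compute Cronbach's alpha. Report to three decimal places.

α = 0.810

Σσᵢ² = 1.64 + 1.51 + 0.94 + 1.88 = 5.97
Sum of the distinct covariances = 4.62
total variance = 5.97 + 2 × 4.62 = 15.21
α = (k/(k−1))·(1 − Σσᵢ²/total variance) = (4/3)·(1 − 5.97/15.21) = 0.810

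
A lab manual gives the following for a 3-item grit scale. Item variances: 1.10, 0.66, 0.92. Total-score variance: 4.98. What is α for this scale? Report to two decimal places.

Σσ²ᵢ = 1.10 + 0.66 + 0.92 = 2.68
α = (k/(k−1))·(1 − Σσ²ᵢ/σ²_T) = (3/2)·(1 − 2.68/4.98) = 0.69

α = 0.69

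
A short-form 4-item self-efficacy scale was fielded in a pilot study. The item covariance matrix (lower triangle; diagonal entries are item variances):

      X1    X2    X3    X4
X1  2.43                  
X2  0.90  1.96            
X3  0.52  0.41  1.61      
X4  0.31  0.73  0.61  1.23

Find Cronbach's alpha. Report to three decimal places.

α = 0.654

Σσᵢ² = 2.43 + 1.96 + 1.61 + 1.23 = 7.23
Sum of the distinct covariances = 3.48
σ²_total = 7.23 + 2 × 3.48 = 14.19
α = (k/(k−1))·(1 − Σσᵢ²/σ²_total) = (4/3)·(1 − 7.23/14.19) = 0.654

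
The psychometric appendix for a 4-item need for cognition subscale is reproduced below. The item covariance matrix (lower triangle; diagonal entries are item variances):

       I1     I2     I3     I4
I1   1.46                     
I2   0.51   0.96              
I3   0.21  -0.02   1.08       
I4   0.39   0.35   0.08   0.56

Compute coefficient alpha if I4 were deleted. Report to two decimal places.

coefficient alpha = 0.43

Remaining items: I1, I2, I3 (k = 3).
Σσᵢ² = 1.46 + 0.96 + 1.08 = 3.50
Var(T) = 3.50 + 2 × 0.70 = 4.90
α (item deleted) = (3/2)·(1 − 3.50/4.90) = 0.43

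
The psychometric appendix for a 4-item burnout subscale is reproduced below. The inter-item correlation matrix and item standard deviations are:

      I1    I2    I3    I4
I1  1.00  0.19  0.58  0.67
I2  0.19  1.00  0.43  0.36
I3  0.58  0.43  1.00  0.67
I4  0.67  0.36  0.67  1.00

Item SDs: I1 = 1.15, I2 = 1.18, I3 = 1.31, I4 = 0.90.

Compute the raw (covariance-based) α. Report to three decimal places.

α = 0.777

Σσ²ᵢ = 1.15² + 1.18² + 1.31² + 0.90² = 5.2410
Covariances σ_ij = r_ij · s_i · s_j:
  σ(I1,I2) = 0.19 × 1.15 × 1.18 = 0.2578
  σ(I1,I3) = 0.58 × 1.15 × 1.31 = 0.8738
  σ(I1,I4) = 0.67 × 1.15 × 0.90 = 0.6935
  σ(I2,I3) = 0.43 × 1.18 × 1.31 = 0.6647
  σ(I2,I4) = 0.36 × 1.18 × 0.90 = 0.3823
  σ(I3,I4) = 0.67 × 1.31 × 0.90 = 0.7899
σ²_T = Σσ²ᵢ + 2·Σσ_ij = 5.2410 + 2 × 3.6620 = 12.5650
α = (4/3)·(1 − 5.2410/12.5650) = 0.777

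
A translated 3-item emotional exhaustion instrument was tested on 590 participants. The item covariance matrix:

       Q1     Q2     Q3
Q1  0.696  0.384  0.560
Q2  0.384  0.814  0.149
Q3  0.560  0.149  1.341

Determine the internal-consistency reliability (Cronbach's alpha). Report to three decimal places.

sum of item variances = 0.696 + 0.814 + 1.341 = 2.851
Σ_{i<j} σ_ij = 1.093
σ²_T = 2.851 + 2 × 1.093 = 5.037
α = (k/(k−1))·(1 − sum of item variances/σ²_T) = (3/2)·(1 − 2.851/5.037) = 0.651

α = 0.651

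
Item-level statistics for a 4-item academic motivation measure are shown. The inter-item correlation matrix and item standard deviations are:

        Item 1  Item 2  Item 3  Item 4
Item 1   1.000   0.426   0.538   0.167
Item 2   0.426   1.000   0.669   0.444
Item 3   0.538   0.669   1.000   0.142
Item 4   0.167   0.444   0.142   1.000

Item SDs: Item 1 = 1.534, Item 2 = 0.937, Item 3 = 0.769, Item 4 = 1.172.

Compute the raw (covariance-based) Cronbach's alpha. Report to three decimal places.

α = 0.673

Σσ²ᵢ = 1.534² + 0.937² + 0.769² + 1.172² = 5.1961
Covariances σ_ij = r_ij · s_i · s_j:
  σ(Item 1,Item 2) = 0.426 × 1.534 × 0.937 = 0.6123
  σ(Item 1,Item 3) = 0.538 × 1.534 × 0.769 = 0.6346
  σ(Item 1,Item 4) = 0.167 × 1.534 × 1.172 = 0.3002
  σ(Item 2,Item 3) = 0.669 × 0.937 × 0.769 = 0.4820
  σ(Item 2,Item 4) = 0.444 × 0.937 × 1.172 = 0.4876
  σ(Item 3,Item 4) = 0.142 × 0.769 × 1.172 = 0.1280
σ²_T = Σσ²ᵢ + 2·Σσ_ij = 5.1961 + 2 × 2.6447 = 10.4855
α = (4/3)·(1 − 5.1961/10.4855) = 0.673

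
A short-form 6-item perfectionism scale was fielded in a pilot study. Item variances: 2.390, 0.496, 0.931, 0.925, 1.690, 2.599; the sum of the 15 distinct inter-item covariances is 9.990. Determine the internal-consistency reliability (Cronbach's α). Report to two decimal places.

α = 0.83

Σσ²ᵢ = 2.390 + 0.496 + 0.931 + 0.925 + 1.690 + 2.599 = 9.031
Sum of distinct covariances = 9.990
total variance = Σσ²ᵢ + 2·Σcov = 9.031 + 2 × 9.990 = 29.011
α = (6/5)·(1 − 9.031/29.011) = 0.83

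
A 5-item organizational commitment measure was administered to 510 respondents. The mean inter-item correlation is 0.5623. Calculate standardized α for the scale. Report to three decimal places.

standardized α = 0.865

Standardized α = k·r̄ / (1 + (k−1)·r̄) = 5 × 0.5623 / (1 + 4 × 0.5623)
  = 2.8115 / 3.2492 = 0.865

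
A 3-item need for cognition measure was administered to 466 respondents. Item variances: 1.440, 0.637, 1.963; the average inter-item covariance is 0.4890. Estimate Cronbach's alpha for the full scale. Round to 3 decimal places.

α = 0.631

ΣVar(i) = 1.440 + 0.637 + 1.963 = 4.040
Sum of the 3 distinct covariances = 3 × 0.4890 = 1.4670
Var(T) = ΣVar(i) + 2·Σcov = 4.040 + 2 × 1.4670 = 6.9740
α = (3/2)·(1 − 4.040/6.9740) = 0.631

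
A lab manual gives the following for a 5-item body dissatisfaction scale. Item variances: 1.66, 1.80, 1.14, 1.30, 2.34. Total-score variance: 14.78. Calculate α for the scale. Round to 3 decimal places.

α = 0.553

ΣVar(i) = 1.66 + 1.80 + 1.14 + 1.30 + 2.34 = 8.24
α = (k/(k−1))·(1 − ΣVar(i)/Var(T)) = (5/4)·(1 − 8.24/14.78) = 0.553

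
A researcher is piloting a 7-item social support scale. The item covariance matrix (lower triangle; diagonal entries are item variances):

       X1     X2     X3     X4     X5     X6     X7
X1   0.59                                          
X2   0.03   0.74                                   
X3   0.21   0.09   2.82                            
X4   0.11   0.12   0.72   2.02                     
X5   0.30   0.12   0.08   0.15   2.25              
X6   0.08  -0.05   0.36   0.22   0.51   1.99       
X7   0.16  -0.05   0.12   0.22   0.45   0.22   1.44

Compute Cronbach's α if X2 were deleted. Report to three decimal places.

Cronbach's α = 0.496

Remaining items: X1, X3, X4, X5, X6, X7 (k = 6).
Σσ²ᵢ = 0.59 + 2.82 + 2.02 + 2.25 + 1.99 + 1.44 = 11.11
total variance = 11.11 + 2 × 3.91 = 18.93
α (item deleted) = (6/5)·(1 − 11.11/18.93) = 0.496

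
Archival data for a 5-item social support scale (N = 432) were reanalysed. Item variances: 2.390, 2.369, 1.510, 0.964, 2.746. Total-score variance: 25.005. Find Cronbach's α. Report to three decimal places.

Cronbach's α = 0.751

Σσᵢ² = 2.390 + 2.369 + 1.510 + 0.964 + 2.746 = 9.979
α = (k/(k−1))·(1 − Σσᵢ²/Var(T)) = (5/4)·(1 − 9.979/25.005) = 0.751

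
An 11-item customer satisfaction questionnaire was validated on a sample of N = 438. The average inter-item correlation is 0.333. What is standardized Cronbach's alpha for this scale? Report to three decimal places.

α = 0.846

Standardized α = k·r̄ / (1 + (k−1)·r̄) = 11 × 0.333 / (1 + 10 × 0.333)
  = 3.6630 / 4.3300 = 0.846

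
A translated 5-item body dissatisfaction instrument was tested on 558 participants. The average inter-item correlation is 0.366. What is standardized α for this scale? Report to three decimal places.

Standardized α = k·r̄ / (1 + (k−1)·r̄) = 5 × 0.366 / (1 + 4 × 0.366)
  = 1.8300 / 2.4640 = 0.743

standardized α = 0.743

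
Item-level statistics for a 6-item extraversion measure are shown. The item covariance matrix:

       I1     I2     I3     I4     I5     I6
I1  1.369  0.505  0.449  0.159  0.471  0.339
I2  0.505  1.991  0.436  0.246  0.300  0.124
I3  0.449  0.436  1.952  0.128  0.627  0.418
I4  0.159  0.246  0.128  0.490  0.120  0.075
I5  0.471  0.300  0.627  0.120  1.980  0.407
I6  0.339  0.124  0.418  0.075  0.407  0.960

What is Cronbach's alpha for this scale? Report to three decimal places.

α = 0.628

Σσ²ᵢ = 1.369 + 1.991 + 1.952 + 0.490 + 1.980 + 0.960 = 8.742
Sum of the distinct covariances = 4.804
σ²_T = 8.742 + 2 × 4.804 = 18.350
α = (k/(k−1))·(1 − Σσ²ᵢ/σ²_T) = (6/5)·(1 − 8.742/18.350) = 0.628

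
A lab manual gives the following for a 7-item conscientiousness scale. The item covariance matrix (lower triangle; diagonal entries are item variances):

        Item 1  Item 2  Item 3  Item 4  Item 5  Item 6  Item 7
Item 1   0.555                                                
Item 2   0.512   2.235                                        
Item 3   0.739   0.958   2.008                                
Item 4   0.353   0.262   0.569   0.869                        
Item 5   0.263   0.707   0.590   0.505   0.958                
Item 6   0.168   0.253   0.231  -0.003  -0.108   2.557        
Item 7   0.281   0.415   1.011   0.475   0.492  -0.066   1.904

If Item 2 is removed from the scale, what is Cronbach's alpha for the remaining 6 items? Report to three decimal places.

α = 0.665

Remaining items: Item 1, Item 3, Item 4, Item 5, Item 6, Item 7 (k = 6).
ΣVar(i) = 0.555 + 2.008 + 0.869 + 0.958 + 2.557 + 1.904 = 8.851
Var(T) = 8.851 + 2 × 5.500 = 19.851
α (item deleted) = (6/5)·(1 − 8.851/19.851) = 0.665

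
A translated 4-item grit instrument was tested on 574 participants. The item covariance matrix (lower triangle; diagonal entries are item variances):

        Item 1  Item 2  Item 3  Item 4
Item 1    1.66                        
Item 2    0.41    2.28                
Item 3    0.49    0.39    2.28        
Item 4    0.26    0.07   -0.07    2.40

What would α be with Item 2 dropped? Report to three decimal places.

Remaining items: Item 1, Item 3, Item 4 (k = 3).
Σσ²ᵢ = 1.66 + 2.28 + 2.40 = 6.34
σ²_total = 6.34 + 2 × 0.68 = 7.70
α (item deleted) = (3/2)·(1 − 6.34/7.70) = 0.265

α = 0.265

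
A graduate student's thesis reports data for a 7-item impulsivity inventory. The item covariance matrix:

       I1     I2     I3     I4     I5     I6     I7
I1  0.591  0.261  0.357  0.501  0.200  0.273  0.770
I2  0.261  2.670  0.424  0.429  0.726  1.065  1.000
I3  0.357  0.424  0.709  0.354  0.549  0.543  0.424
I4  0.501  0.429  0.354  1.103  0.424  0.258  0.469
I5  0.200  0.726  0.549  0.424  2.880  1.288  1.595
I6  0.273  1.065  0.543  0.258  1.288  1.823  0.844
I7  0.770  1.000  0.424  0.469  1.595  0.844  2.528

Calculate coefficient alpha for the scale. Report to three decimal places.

ΣVar(i) = 0.591 + 2.670 + 0.709 + 1.103 + 2.880 + 1.823 + 2.528 = 12.304
Sum of the distinct covariances = 12.754
σ²_total = 12.304 + 2 × 12.754 = 37.812
α = (k/(k−1))·(1 − ΣVar(i)/σ²_total) = (7/6)·(1 − 12.304/37.812) = 0.787

coefficient alpha = 0.787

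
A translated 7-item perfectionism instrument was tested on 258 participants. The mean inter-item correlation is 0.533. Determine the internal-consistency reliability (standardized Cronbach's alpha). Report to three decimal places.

Standardized α = k·r̄ / (1 + (k−1)·r̄) = 7 × 0.533 / (1 + 6 × 0.533)
  = 3.7310 / 4.1980 = 0.889

α = 0.889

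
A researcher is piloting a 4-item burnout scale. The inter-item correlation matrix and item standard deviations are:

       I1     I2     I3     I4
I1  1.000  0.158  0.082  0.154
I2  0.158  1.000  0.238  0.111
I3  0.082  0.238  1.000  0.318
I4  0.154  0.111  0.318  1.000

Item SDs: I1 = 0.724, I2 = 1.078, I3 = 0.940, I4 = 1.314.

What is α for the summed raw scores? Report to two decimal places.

α = 0.46

Σσ²ᵢ = 0.724² + 1.078² + 0.940² + 1.314² = 4.2965
Covariances σ_ij = r_ij · s_i · s_j:
  σ(I1,I2) = 0.158 × 0.724 × 1.078 = 0.1233
  σ(I1,I3) = 0.082 × 0.724 × 0.940 = 0.0558
  σ(I1,I4) = 0.154 × 0.724 × 1.314 = 0.1465
  σ(I2,I3) = 0.238 × 1.078 × 0.940 = 0.2412
  σ(I2,I4) = 0.111 × 1.078 × 1.314 = 0.1572
  σ(I3,I4) = 0.318 × 0.940 × 1.314 = 0.3928
σ²_T = Σσ²ᵢ + 2·Σσ_ij = 4.2965 + 2 × 1.1168 = 6.5301
α = (4/3)·(1 − 4.2965/6.5301) = 0.46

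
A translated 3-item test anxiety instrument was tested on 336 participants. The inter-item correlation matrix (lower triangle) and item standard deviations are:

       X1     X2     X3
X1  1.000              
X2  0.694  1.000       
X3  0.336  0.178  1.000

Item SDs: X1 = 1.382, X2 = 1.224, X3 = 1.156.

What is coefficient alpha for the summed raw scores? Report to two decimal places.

α = 0.68

Σσ²ᵢ = 1.382² + 1.224² + 1.156² = 4.7444
Covariances σ_ij = r_ij · s_i · s_j:
  σ(X1,X2) = 0.694 × 1.382 × 1.224 = 1.1739
  σ(X1,X3) = 0.336 × 1.382 × 1.156 = 0.5368
  σ(X2,X3) = 0.178 × 1.224 × 1.156 = 0.2519
σ²_T = Σσ²ᵢ + 2·Σσ_ij = 4.7444 + 2 × 1.9626 = 8.6696
α = (3/2)·(1 − 4.7444/8.6696) = 0.68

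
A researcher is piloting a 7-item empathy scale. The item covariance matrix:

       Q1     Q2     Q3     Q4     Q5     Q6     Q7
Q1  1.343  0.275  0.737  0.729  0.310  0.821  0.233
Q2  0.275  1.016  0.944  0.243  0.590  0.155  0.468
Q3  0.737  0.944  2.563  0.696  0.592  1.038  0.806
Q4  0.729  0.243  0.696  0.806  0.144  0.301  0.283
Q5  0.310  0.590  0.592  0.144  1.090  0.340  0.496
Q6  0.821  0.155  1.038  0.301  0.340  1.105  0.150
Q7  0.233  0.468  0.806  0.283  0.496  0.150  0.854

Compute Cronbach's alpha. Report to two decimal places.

ΣVar(i) = 1.343 + 1.016 + 2.563 + 0.806 + 1.090 + 1.105 + 0.854 = 8.777
Sum of the distinct covariances = 10.351
Var(T) = 8.777 + 2 × 10.351 = 29.479
α = (k/(k−1))·(1 − ΣVar(i)/Var(T)) = (7/6)·(1 − 8.777/29.479) = 0.82

Cronbach's alpha = 0.82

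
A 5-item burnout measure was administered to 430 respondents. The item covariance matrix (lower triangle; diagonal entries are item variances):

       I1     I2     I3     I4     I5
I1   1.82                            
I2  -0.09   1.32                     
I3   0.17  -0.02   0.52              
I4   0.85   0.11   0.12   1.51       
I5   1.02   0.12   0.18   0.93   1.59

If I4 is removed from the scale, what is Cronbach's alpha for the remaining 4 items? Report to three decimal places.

α = 0.459

Remaining items: I1, I2, I3, I5 (k = 4).
ΣVar(i) = 1.82 + 1.32 + 0.52 + 1.59 = 5.25
Var(T) = 5.25 + 2 × 1.38 = 8.01
α (item deleted) = (4/3)·(1 − 5.25/8.01) = 0.459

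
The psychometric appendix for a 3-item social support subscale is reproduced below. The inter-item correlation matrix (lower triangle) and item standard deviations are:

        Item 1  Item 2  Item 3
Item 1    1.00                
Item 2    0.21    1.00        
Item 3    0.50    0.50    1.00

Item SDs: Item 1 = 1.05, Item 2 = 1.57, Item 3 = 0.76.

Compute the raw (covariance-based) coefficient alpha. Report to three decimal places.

Σσ²ᵢ = 1.05² + 1.57² + 0.76² = 4.1450
Covariances σ_ij = r_ij · s_i · s_j:
  σ(Item 1,Item 2) = 0.21 × 1.05 × 1.57 = 0.3462
  σ(Item 1,Item 3) = 0.50 × 1.05 × 0.76 = 0.3990
  σ(Item 2,Item 3) = 0.50 × 1.57 × 0.76 = 0.5966
σ²_T = Σσ²ᵢ + 2·Σσ_ij = 4.1450 + 2 × 1.3418 = 6.8286
α = (3/2)·(1 − 4.1450/6.8286) = 0.589

α = 0.589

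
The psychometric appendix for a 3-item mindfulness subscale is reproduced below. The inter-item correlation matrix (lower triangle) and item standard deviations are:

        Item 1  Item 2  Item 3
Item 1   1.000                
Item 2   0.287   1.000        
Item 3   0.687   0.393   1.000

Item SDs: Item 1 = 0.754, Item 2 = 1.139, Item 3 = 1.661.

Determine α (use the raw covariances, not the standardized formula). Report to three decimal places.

α = 0.667

Σσ²ᵢ = 0.754² + 1.139² + 1.661² = 4.6248
Covariances σ_ij = r_ij · s_i · s_j:
  σ(Item 1,Item 2) = 0.287 × 0.754 × 1.139 = 0.2465
  σ(Item 1,Item 3) = 0.687 × 0.754 × 1.661 = 0.8604
  σ(Item 2,Item 3) = 0.393 × 1.139 × 1.661 = 0.7435
σ²_T = Σσ²ᵢ + 2·Σσ_ij = 4.6248 + 2 × 1.8504 = 8.3256
α = (3/2)·(1 − 4.6248/8.3256) = 0.667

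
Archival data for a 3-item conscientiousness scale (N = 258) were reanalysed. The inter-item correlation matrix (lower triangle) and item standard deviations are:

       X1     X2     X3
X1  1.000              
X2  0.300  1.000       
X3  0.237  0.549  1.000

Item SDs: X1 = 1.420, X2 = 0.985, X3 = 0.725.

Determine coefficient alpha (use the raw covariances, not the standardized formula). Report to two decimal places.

Σσ²ᵢ = 1.420² + 0.985² + 0.725² = 3.5122
Covariances σ_ij = r_ij · s_i · s_j:
  σ(X1,X2) = 0.300 × 1.420 × 0.985 = 0.4196
  σ(X1,X3) = 0.237 × 1.420 × 0.725 = 0.2440
  σ(X2,X3) = 0.549 × 0.985 × 0.725 = 0.3921
σ²_T = Σσ²ᵢ + 2·Σσ_ij = 3.5122 + 2 × 1.0557 = 5.6236
α = (3/2)·(1 − 3.5122/5.6236) = 0.56

coefficient alpha = 0.56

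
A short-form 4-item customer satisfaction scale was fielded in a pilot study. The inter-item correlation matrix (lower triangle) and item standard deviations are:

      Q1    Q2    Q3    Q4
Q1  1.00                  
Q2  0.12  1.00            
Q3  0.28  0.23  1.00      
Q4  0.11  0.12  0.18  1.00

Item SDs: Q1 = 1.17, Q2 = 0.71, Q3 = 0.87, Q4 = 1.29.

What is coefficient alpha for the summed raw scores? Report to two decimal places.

coefficient alpha = 0.43

Σσ²ᵢ = 1.17² + 0.71² + 0.87² + 1.29² = 4.2940
Covariances σ_ij = r_ij · s_i · s_j:
  σ(Q1,Q2) = 0.12 × 1.17 × 0.71 = 0.0997
  σ(Q1,Q3) = 0.28 × 1.17 × 0.87 = 0.2850
  σ(Q1,Q4) = 0.11 × 1.17 × 1.29 = 0.1660
  σ(Q2,Q3) = 0.23 × 0.71 × 0.87 = 0.1421
  σ(Q2,Q4) = 0.12 × 0.71 × 1.29 = 0.1099
  σ(Q3,Q4) = 0.18 × 0.87 × 1.29 = 0.2020
σ²_T = Σσ²ᵢ + 2·Σσ_ij = 4.2940 + 2 × 1.0047 = 6.3034
α = (4/3)·(1 − 4.2940/6.3034) = 0.43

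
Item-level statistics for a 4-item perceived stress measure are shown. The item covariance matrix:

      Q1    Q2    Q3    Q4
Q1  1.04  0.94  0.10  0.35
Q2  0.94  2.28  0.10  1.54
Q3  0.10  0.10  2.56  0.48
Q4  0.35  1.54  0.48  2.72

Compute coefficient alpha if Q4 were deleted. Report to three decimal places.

coefficient alpha = 0.419

Remaining items: Q1, Q2, Q3 (k = 3).
Σσ²ᵢ = 1.04 + 2.28 + 2.56 = 5.88
σ²_T = 5.88 + 2 × 1.14 = 8.16
α (item deleted) = (3/2)·(1 − 5.88/8.16) = 0.419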